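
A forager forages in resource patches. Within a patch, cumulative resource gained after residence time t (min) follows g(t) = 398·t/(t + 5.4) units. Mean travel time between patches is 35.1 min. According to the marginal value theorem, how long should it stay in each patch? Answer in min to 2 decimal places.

Optimal t* satisfies g'(t*) = g(t*)/(T + t*).
g'(t) = 398·5.4/(t + 5.4)². Setting 398·5.4/(t+5.4)² = 398t/[(t+5.4)(35.1+t)] gives 5.4(35.1+t) = t(t+5.4), so t² = 5.4×35.1 = 189.5.
t* = √189.5 = 13.77 min.

13.77 min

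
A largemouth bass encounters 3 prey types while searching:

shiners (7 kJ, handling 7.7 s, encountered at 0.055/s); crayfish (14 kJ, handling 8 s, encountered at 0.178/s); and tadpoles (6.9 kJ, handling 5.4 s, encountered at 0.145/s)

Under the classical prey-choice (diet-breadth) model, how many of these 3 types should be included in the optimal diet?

Rank by E/h (kJ/s): crayfish 1.75, tadpoles 1.28, shiners 0.909. Include each in turn until the next type's E/h falls below the running intake rate.
Rate on top 1: 1.028. tadpoles: 1.28 > 1.028 → include.
Rate on top 2: 1.089. shiners: 0.909 < 1.089 → exclude; stop.
Optimal diet: crayfish, tadpoles — 2 of 3 types.

2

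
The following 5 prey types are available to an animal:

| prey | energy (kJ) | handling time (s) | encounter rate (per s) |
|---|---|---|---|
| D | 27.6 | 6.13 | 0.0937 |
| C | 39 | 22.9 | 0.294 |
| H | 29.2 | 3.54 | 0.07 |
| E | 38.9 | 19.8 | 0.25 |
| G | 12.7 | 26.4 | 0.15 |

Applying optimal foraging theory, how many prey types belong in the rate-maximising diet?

2

E/h in descending order: H 8.25, D 4.5, E 1.96, C 1.7, G 0.481 kJ/s. The optimal diet is the largest prefix of this list for which every included type satisfies E_i/h_i > R on the types above it.
Rate on top 1: 1.638. D: 4.5 > 1.638 → include.
Rate on top 2: 2.541. E: 1.96 < 2.541 → exclude; stop.
Optimal diet: H, D — 2 of 5 types.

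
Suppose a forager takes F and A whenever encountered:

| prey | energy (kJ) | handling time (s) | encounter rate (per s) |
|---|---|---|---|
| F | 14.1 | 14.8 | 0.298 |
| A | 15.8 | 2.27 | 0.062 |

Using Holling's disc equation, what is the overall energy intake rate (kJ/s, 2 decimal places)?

R = Σλ_iE_i / (1 + Σλ_ih_i)
Numerator: 0.298×14.1 + 0.062×15.8 = 5.181
Denominator: 1 + 0.298×14.8 + 0.062×2.27 = 5.551
R = 5.181/5.551 = 0.9334 kJ/s

0.93 kJ/s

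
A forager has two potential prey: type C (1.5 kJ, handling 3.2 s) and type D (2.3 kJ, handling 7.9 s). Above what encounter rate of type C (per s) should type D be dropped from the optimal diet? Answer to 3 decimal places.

The zero-one rule: include type D iff E₂/h₂ > λE₁/(1+λh₁). Equality gives the switch point.
λE₁h₂ = E₂ + λE₂h₁ ⇒ λ = E₂/(E₁h₂ − E₂h₁) = 2.3/(11.85 − 7.36) = 0.5122 per s.

0.512 per s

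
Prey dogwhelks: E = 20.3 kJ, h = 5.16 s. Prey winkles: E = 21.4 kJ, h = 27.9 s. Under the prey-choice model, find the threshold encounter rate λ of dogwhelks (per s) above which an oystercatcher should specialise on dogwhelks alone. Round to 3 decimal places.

0.047 per s

Drop winkles once their profitability E₂/h₂ falls below the rate achievable on dogwhelks alone: E₂/h₂ = λE₁/(1 + λh₁).
Solve for λ: λE₁h₂ = E₂(1 + λh₁) → λ(E₁h₂ − E₂h₁) = E₂ → λ = E₂/(E₁h₂ − E₂h₁).
λ = 21.4/(20.3×27.9 − 21.4×5.16) = 21.4/455.9 = 0.04694 per s.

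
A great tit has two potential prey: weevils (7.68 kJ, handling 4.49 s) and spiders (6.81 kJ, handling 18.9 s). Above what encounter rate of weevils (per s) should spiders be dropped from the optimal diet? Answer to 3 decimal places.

0.059 per s

At the threshold, the rate on weevils alone equals the profitability of spiders: λ·7.68/(1 + λ·4.49) = 6.81/18.9 = 0.3603.
Rearranging, λ(7.68 − 0.3603×4.49) = 0.3603, so λ = 0.3603/6.062 = 0.05944 per s.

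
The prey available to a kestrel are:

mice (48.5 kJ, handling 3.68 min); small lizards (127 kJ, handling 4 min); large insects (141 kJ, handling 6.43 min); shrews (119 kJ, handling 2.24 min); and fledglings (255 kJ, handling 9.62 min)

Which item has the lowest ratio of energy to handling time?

mice

In descending order of E/h:
shrews: 119/2.24 = 53.1 kJ/min
small lizards: 127/4 = 31.8 kJ/min
fledglings: 255/9.62 = 26.5 kJ/min
large insects: 141/6.43 = 21.9 kJ/min
mice: 48.5/3.68 = 13.2 kJ/min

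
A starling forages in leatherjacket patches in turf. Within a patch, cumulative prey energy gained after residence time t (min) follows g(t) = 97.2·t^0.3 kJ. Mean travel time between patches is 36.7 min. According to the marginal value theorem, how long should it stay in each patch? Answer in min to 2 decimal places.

15.73 min

Maximise g(t)/(T+t): set derivative to zero → g'(t)(T+t) = g(t).
g'(t) = 0.3·97.2·t^-0.7. Setting 0.3·97.2·t^-0.7 = 97.2·t^0.3/(36.7+t) gives 0.3(36.7+t) = t, so 0.70·t = 0.3×36.7.
t* = 0.3×36.7/0.70 = 15.73 min.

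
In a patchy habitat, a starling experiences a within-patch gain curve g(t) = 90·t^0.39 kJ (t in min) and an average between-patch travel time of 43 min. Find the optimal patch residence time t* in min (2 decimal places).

Optimal t* satisfies g'(t*) = g(t*)/(T + t*).
g'(t) = 0.39·90·t^-0.61. Setting 0.39·90·t^-0.61 = 90·t^0.39/(43+t) gives 0.39(43+t) = t, so 0.61·t = 0.39×43.
t* = 0.39×43/0.61 = 27.49 min.

27.49 min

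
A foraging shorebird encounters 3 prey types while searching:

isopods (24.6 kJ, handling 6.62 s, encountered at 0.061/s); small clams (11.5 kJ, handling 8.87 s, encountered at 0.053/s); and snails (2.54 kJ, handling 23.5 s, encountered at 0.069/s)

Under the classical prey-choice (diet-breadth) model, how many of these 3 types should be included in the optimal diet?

2

Profitabilities (E/h, kJ/s): isopods 3.72, small clams 1.3, snails 0.108. Add prey in this order while the next type's profitability exceeds the intake rate on those already taken.
Rate on top 1: 1.069. small clams: 1.3 > 1.069 → include.
Rate on top 2: 1.126. snails: 0.108 < 1.126 → exclude; stop.
Optimal diet: isopods, small clams — 2 of 3 types.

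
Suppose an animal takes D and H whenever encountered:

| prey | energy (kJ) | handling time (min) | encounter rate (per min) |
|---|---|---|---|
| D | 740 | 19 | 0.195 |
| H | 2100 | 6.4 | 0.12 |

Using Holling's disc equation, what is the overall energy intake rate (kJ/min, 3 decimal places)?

Energy encountered per unit search time: 0.195×740 + 0.12×2100 = 396.3 kJ/min.
Handling time per unit search time: 0.195×19 + 0.12×6.4 = 4.473.
Rate = 396.3/(1 + 4.473) = 72.41 kJ/min.

72.410 kJ/min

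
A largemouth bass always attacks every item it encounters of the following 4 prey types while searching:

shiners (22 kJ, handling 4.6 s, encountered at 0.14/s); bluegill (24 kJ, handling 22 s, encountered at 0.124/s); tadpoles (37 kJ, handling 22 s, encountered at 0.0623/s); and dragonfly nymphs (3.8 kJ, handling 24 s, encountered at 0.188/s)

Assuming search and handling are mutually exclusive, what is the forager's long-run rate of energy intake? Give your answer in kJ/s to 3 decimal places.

R = Σλ_iE_i / (1 + Σλ_ih_i)
Numerator: 0.14×22 + 0.124×24 + 0.0623×37 + 0.188×3.8 = 9.075
Denominator: 1 + 0.14×4.6 + 0.124×22 + 0.0623×22 + 0.188×24 = 10.25
R = 9.075/10.25 = 0.885 kJ/s

0.885 kJ/s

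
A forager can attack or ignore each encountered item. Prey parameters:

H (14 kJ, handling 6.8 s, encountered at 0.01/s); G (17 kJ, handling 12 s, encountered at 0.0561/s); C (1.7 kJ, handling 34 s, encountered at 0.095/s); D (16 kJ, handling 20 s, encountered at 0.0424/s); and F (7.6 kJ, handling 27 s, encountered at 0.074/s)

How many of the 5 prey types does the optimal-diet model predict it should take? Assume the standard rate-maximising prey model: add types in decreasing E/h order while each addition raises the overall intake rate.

E/h in descending order: H 2.06, G 1.42, D 0.8, F 0.281, C 0.05 kJ/s. The optimal diet is the largest prefix of this list for which every included type satisfies E_i/h_i > R on the types above it.
Rate on top 1: 0.1311. G: 1.42 > 0.1311 → include.
Rate on top 2: 0.6281. D: 0.8 > 0.6281 → include.
Rate on top 3: 0.6844. F: 0.281 < 0.6844 → exclude; stop.
Optimal diet: H, G, D — 3 of 5 types.

3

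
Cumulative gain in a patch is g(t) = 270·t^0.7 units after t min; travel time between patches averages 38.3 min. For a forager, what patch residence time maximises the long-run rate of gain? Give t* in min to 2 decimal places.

By the marginal value theorem, leave when the instantaneous gain rate g'(t) equals the habitat-wide average g(t)/(T + t).
g'(t) = 0.7·270·t^-0.3. Setting 0.7·270·t^-0.3 = 270·t^0.7/(38.3+t) gives 0.7(38.3+t) = t, so 0.30·t = 0.7×38.3.
t* = 0.7×38.3/0.30 = 89.37 min.

89.37 min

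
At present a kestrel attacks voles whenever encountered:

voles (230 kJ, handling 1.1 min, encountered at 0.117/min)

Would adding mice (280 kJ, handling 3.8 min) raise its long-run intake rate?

On voles alone, R = ΣλE/(1+Σλh) = 26.91/1.129 = 23.84 kJ/min.
mice: E/h = 280/3.8 = 73.68 kJ/min.
73.68 > 23.84, so adding mice raises the average — include it.

Yes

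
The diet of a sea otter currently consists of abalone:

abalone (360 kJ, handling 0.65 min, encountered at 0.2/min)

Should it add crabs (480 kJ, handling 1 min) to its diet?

On abalone alone, R = ΣλE/(1+Σλh) = 72/1.13 = 63.72 kJ/min.
crabs: E/h = 480/1 = 480 kJ/min.
Since 480 > R, including crabs increases the long-run rate.

Yes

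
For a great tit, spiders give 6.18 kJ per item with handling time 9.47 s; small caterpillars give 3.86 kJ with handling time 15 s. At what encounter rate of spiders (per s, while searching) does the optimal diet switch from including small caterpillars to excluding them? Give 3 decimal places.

0.069 per s

The zero-one rule: include small caterpillars iff E₂/h₂ > λE₁/(1+λh₁). Equality gives the switch point.
λE₁h₂ = E₂ + λE₂h₁ ⇒ λ = E₂/(E₁h₂ − E₂h₁) = 3.86/(92.7 − 36.55) = 0.06875 per s.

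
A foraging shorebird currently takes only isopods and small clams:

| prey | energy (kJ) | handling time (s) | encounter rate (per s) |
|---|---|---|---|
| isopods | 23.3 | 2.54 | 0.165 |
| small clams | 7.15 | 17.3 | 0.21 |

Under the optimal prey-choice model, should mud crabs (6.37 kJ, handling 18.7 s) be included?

On isopods and small clams alone, R = ΣλE/(1+Σλh) = 5.346/5.052 = 1.058 kJ/s.
mud crabs: E/h = 6.37/18.7 = 0.3406 kJ/s.
Since 0.3406 < R, time spent handling mud crabs is better spent searching.

No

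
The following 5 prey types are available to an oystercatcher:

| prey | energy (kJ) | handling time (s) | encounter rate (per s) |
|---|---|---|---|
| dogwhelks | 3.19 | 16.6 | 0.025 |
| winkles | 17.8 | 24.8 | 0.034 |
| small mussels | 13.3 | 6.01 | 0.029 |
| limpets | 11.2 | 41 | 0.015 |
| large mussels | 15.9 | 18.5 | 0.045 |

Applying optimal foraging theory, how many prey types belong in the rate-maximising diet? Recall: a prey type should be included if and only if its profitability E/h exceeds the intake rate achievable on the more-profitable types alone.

E/h in descending order: small mussels 2.21, large mussels 0.859, winkles 0.718, limpets 0.273, dogwhelks 0.192 kJ/s. The optimal diet is the largest prefix of this list for which every included type satisfies E_i/h_i > R on the types above it.
Rate on top 1: 0.3285. large mussels: 0.859 > 0.3285 → include.
Rate on top 2: 0.5487. winkles: 0.718 > 0.5487 → include.
Rate on top 3: 0.5987. limpets: 0.273 < 0.5987 → exclude; stop.
Optimal diet: small mussels, large mussels, winkles — 3 of 5 types.

3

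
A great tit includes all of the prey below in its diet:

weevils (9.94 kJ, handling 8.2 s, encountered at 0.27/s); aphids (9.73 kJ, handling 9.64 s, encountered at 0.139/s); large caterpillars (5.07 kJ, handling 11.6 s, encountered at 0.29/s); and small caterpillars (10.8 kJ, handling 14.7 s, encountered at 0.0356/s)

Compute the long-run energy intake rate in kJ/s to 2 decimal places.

0.70 kJ/s

Energy encountered per unit search time: 0.27×9.94 + 0.139×9.73 + 0.29×5.07 + 0.0356×10.8 = 5.891 kJ/s.
Handling time per unit search time: 0.27×8.2 + 0.139×9.64 + 0.29×11.6 + 0.0356×14.7 = 7.441.
Rate = 5.891/(1 + 7.441) = 0.6979 kJ/s.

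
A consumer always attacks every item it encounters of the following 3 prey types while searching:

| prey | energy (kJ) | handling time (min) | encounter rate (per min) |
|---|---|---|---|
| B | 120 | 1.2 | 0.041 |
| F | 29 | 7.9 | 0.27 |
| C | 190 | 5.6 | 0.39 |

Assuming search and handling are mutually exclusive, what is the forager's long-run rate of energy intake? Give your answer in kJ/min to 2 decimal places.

R = Σλ_iE_i / (1 + Σλ_ih_i)
Numerator: 0.041×120 + 0.27×29 + 0.39×190 = 86.85
Denominator: 1 + 0.041×1.2 + 0.27×7.9 + 0.39×5.6 = 5.366
R = 86.85/5.366 = 16.18 kJ/min

16.18 kJ/min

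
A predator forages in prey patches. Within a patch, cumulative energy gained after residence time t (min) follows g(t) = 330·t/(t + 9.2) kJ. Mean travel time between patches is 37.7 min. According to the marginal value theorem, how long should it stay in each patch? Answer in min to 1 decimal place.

18.6 min

By the marginal value theorem, leave when the instantaneous gain rate g'(t) equals the habitat-wide average g(t)/(T + t).
g'(t) = 330·9.2/(t + 9.2)². Setting 330·9.2/(t+9.2)² = 330t/[(t+9.2)(37.7+t)] gives 9.2(37.7+t) = t(t+9.2), so t² = 9.2×37.7 = 346.8.
t* = √346.8 = 18.62 min.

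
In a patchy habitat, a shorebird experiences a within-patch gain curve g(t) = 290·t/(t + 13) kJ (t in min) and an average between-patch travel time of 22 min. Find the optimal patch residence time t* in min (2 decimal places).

Optimal t* satisfies g'(t*) = g(t*)/(T + t*).
g'(t) = 290·13/(t + 13)². Setting 290·13/(t+13)² = 290t/[(t+13)(22+t)] gives 13(22+t) = t(t+13), so t² = 13×22 = 286.
t* = √286 = 16.91 min.

16.91 min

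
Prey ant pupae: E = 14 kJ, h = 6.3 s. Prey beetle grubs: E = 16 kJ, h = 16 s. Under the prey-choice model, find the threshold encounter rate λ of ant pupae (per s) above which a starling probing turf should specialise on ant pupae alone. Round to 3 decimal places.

0.130 per s

The zero-one rule: include beetle grubs iff E₂/h₂ > λE₁/(1+λh₁). Equality gives the switch point.
λE₁h₂ = E₂ + λE₂h₁ ⇒ λ = E₂/(E₁h₂ − E₂h₁) = 16/(224 − 100.8) = 0.1299 per s.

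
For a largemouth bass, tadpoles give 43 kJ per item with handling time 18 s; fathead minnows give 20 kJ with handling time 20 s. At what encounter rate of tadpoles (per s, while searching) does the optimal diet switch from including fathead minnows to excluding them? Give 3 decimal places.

Drop fathead minnows once their profitability E₂/h₂ falls below the rate achievable on tadpoles alone: E₂/h₂ = λE₁/(1 + λh₁).
Solve for λ: λE₁h₂ = E₂(1 + λh₁) → λ(E₁h₂ − E₂h₁) = E₂ → λ = E₂/(E₁h₂ − E₂h₁).
λ = 20/(43×20 − 20×18) = 20/500 = 0.04 per s.

0.040 per s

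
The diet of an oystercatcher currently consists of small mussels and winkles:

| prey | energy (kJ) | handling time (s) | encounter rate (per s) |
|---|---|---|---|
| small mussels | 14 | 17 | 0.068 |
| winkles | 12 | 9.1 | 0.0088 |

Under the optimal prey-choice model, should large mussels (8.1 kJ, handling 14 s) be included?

Yes

Intake rate on the current diet: R = (0.068×14 + 0.0088×12) / (1 + 0.068×17 + 0.0088×9.1) = 1.058/2.236 = 0.473 kJ/s.
large mussels: E/h = 8.1/14 = 0.5786 kJ/s.
0.5786 > 0.473, so adding large mussels raises the average — include it.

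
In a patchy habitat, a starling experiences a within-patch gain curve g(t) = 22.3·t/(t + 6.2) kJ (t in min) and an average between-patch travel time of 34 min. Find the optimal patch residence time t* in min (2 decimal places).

By the marginal value theorem, leave when the instantaneous gain rate g'(t) equals the habitat-wide average g(t)/(T + t).
g'(t) = 22.3·6.2/(t + 6.2)². Setting 22.3·6.2/(t+6.2)² = 22.3t/[(t+6.2)(34+t)] gives 6.2(34+t) = t(t+6.2), so t² = 6.2×34 = 210.8.
t* = √210.8 = 14.52 min.

14.52 min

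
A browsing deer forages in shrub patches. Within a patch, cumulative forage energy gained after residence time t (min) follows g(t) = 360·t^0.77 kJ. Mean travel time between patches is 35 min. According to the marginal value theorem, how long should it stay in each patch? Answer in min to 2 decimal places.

117.17 min

Maximise g(t)/(T+t): set derivative to zero → g'(t)(T+t) = g(t).
g'(t) = 0.77·360·t^-0.23. Setting 0.77·360·t^-0.23 = 360·t^0.77/(35+t) gives 0.77(35+t) = t, so 0.23·t = 0.77×35.
t* = 0.77×35/0.23 = 117.2 min.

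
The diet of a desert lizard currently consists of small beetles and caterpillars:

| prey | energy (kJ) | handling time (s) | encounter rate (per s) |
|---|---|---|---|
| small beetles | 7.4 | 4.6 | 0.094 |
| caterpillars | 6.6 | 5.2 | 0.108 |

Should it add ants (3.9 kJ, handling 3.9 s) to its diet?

Yes

On small beetles and caterpillars alone, R = ΣλE/(1+Σλh) = 1.408/1.994 = 0.7063 kJ/s.
ants: E/h = 3.9/3.9 = 1 kJ/s.
1 > 0.7063, so adding ants raises the average — include it.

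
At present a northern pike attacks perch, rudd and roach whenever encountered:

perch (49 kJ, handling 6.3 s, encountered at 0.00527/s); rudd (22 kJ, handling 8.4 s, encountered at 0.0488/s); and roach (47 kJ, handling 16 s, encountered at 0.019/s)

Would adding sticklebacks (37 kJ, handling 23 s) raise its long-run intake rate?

Yes

On perch, rudd and roach alone, R = ΣλE/(1+Σλh) = 2.225/1.747 = 1.273 kJ/s.
Profitability of sticklebacks: 37/23 = 1.609 kJ/s.
Since 1.609 > R, including sticklebacks increases the long-run rate.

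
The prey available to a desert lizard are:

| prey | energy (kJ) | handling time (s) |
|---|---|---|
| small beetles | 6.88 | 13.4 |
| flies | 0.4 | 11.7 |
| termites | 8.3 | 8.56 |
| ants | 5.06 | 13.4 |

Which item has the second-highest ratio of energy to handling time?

In descending order of E/h:
termites: 8.3/8.56 = 0.97 kJ/s
small beetles: 6.88/13.4 = 0.513 kJ/s
ants: 5.06/13.4 = 0.378 kJ/s
flies: 0.4/11.7 = 0.0342 kJ/s

small beetles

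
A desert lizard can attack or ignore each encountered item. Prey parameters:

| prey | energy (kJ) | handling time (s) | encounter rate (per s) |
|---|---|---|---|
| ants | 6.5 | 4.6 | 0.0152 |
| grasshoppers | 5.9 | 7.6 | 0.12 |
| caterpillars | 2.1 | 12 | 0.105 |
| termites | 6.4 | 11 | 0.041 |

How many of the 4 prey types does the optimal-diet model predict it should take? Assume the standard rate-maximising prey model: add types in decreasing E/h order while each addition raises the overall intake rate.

3

Profitabilities (E/h, kJ/s): ants 1.41, grasshoppers 0.776, termites 0.582, caterpillars 0.175. Add prey in this order while the next type's profitability exceeds the intake rate on those already taken.
Rate on top 1: 0.09234. grasshoppers: 0.776 > 0.09234 → include.
Rate on top 2: 0.4071. termites: 0.582 > 0.4071 → include.
Rate on top 3: 0.4395. caterpillars: 0.175 < 0.4395 → exclude; stop.
Optimal diet: ants, grasshoppers, termites — 3 of 4 types.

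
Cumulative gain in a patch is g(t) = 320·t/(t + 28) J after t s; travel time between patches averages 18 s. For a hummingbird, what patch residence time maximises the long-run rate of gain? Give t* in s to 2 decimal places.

22.45 s

By the marginal value theorem, leave when the instantaneous gain rate g'(t) equals the habitat-wide average g(t)/(T + t).
g'(t) = 320·28/(t + 28)². Setting 320·28/(t+28)² = 320t/[(t+28)(18+t)] gives 28(18+t) = t(t+28), so t² = 28×18 = 504.
t* = √504 = 22.45 s.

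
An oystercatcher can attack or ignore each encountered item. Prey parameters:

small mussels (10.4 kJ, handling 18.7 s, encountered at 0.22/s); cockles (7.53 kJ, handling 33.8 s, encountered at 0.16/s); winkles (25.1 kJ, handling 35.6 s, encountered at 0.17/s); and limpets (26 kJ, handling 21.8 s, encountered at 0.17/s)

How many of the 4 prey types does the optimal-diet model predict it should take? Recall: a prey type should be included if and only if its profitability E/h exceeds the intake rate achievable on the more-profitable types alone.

1

Rank by E/h (kJ/s): limpets 1.19, winkles 0.705, small mussels 0.556, cockles 0.223. Include each in turn until the next type's E/h falls below the running intake rate.
Rate on top 1: 0.9392. winkles: 0.705 < 0.9392 → exclude; stop.
Optimal diet: limpets — 1 of 4 types.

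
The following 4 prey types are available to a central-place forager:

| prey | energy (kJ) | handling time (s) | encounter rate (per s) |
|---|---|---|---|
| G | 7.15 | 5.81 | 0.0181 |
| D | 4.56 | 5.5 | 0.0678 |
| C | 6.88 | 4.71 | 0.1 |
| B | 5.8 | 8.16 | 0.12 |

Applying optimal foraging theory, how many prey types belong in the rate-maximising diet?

4

E/h in descending order: C 1.46, G 1.23, D 0.829, B 0.711 kJ/s. The optimal diet is the largest prefix of this list for which every included type satisfies E_i/h_i > R on the types above it.
Rate on top 1: 0.4677. G: 1.23 > 0.4677 → include.
Rate on top 2: 0.5186. D: 0.829 > 0.5186 → include.
Rate on top 3: 0.578. B: 0.711 > 0.578 → include.
Optimal diet: C, G, D, B — 4 of 4 types.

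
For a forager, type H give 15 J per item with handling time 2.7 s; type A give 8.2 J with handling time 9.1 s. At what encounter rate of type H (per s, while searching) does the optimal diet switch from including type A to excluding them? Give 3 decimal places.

0.072 per s

Drop type A once their profitability E₂/h₂ falls below the rate achievable on type H alone: E₂/h₂ = λE₁/(1 + λh₁).
Solve for λ: λE₁h₂ = E₂(1 + λh₁) → λ(E₁h₂ − E₂h₁) = E₂ → λ = E₂/(E₁h₂ − E₂h₁).
λ = 8.2/(15×9.1 − 8.2×2.7) = 8.2/114.4 = 0.0717 per s.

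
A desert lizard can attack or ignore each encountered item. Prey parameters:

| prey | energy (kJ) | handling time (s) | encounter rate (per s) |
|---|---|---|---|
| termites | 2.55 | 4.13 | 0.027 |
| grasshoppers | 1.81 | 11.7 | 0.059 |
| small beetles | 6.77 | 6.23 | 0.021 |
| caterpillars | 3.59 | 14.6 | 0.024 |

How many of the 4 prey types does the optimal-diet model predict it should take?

3

Profitabilities (E/h, kJ/s): small beetles 1.09, termites 0.617, caterpillars 0.246, grasshoppers 0.155. Add prey in this order while the next type's profitability exceeds the intake rate on those already taken.
Rate on top 1: 0.1257. termites: 0.617 > 0.1257 → include.
Rate on top 2: 0.1699. caterpillars: 0.246 > 0.1699 → include.
Rate on top 3: 0.1866. grasshoppers: 0.155 < 0.1866 → exclude; stop.
Optimal diet: small beetles, termites, caterpillars — 3 of 4 types.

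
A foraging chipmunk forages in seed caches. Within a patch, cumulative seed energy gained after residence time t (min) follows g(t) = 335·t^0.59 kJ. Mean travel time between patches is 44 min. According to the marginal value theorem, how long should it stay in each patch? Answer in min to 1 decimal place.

63.3 min

Maximise g(t)/(T+t): set derivative to zero → g'(t)(T+t) = g(t).
g'(t) = 0.59·335·t^-0.41. Setting 0.59·335·t^-0.41 = 335·t^0.59/(44+t) gives 0.59(44+t) = t, so 0.41·t = 0.59×44.
t* = 0.59×44/0.41 = 63.32 min.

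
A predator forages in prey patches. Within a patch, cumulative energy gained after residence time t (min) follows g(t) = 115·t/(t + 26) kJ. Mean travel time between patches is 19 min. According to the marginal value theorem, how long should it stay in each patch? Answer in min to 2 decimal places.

By the marginal value theorem, leave when the instantaneous gain rate g'(t) equals the habitat-wide average g(t)/(T + t).
g'(t) = 115·26/(t + 26)². Setting 115·26/(t+26)² = 115t/[(t+26)(19+t)] gives 26(19+t) = t(t+26), so t² = 26×19 = 494.
t* = √494 = 22.23 min.

22.23 min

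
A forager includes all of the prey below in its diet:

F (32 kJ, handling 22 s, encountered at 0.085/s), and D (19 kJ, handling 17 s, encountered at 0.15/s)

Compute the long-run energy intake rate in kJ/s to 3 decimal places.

1.028 kJ/s

R = Σλ_iE_i / (1 + Σλ_ih_i)
Numerator: 0.085×32 + 0.15×19 = 5.57
Denominator: 1 + 0.085×22 + 0.15×17 = 5.42
R = 5.57/5.42 = 1.028 kJ/s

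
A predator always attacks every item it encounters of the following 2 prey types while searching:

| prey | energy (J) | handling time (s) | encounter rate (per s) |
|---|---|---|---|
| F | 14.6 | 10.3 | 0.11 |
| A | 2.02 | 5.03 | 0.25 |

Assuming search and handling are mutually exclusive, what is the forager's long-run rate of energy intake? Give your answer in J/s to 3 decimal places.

0.623 J/s

R = (0.11×14.6 + 0.25×2.02) / (1 + 0.11×10.3 + 0.25×5.03) = 2.111/3.391 = 0.6226 J/s.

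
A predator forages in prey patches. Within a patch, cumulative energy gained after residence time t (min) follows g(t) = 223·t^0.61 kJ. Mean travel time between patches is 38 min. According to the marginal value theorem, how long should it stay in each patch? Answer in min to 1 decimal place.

59.4 min

Optimal t* satisfies g'(t*) = g(t*)/(T + t*).
g'(t) = 0.61·223·t^-0.39. Setting 0.61·223·t^-0.39 = 223·t^0.61/(38+t) gives 0.61(38+t) = t, so 0.39·t = 0.61×38.
t* = 0.61×38/0.39 = 59.44 min.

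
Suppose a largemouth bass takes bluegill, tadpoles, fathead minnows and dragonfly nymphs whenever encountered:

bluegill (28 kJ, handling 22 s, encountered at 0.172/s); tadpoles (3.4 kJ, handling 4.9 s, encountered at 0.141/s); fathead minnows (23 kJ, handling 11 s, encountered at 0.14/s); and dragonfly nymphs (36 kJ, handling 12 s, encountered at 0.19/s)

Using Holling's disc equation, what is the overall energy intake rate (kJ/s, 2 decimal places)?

1.65 kJ/s

R = (0.172×28 + 0.141×3.4 + 0.14×23 + 0.19×36) / (1 + 0.172×22 + 0.141×4.9 + 0.14×11 + 0.19×12) = 15.36/9.295 = 1.652 kJ/s.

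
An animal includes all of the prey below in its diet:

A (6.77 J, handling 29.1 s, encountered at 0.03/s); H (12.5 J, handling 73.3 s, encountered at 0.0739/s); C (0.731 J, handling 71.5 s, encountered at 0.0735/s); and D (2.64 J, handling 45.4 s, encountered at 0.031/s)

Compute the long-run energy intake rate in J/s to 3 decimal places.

0.090 J/s

R = Σλ_iE_i / (1 + Σλ_ih_i)
Numerator: 0.03×6.77 + 0.0739×12.5 + 0.0735×0.731 + 0.031×2.64 = 1.262
Denominator: 1 + 0.03×29.1 + 0.0739×73.3 + 0.0735×71.5 + 0.031×45.4 = 13.95
R = 1.262/13.95 = 0.09048 J/s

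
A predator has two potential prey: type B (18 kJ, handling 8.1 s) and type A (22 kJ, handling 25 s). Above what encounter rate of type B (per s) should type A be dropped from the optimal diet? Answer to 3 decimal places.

Drop type A once their profitability E₂/h₂ falls below the rate achievable on type B alone: E₂/h₂ = λE₁/(1 + λh₁).
Solve for λ: λE₁h₂ = E₂(1 + λh₁) → λ(E₁h₂ − E₂h₁) = E₂ → λ = E₂/(E₁h₂ − E₂h₁).
λ = 22/(18×25 − 22×8.1) = 22/271.8 = 0.08094 per s.

0.081 per s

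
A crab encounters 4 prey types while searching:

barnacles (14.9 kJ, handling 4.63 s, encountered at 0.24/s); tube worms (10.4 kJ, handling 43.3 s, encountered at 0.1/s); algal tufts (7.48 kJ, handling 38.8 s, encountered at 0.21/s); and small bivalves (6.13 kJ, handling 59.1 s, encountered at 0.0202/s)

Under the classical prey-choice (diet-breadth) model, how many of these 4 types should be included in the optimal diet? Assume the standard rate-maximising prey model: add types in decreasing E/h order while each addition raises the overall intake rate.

1

Profitabilities (E/h, kJ/s): barnacles 3.22, tube worms 0.24, algal tufts 0.193, small bivalves 0.104. Add prey in this order while the next type's profitability exceeds the intake rate on those already taken.
Rate on top 1: 1.694. tube worms: 0.24 < 1.694 → exclude; stop.
Optimal diet: barnacles — 1 of 4 types.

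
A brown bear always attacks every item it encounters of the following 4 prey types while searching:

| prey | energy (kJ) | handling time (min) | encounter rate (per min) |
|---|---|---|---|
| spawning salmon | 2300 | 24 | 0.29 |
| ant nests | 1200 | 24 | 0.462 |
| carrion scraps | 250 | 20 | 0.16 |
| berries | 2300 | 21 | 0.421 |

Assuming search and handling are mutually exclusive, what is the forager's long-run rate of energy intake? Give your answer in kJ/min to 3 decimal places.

71.720 kJ/min

R = Σλ_iE_i / (1 + Σλ_ih_i)
Numerator: 0.29×2300 + 0.462×1200 + 0.16×250 + 0.421×2300 = 2230
Denominator: 1 + 0.29×24 + 0.462×24 + 0.16×20 + 0.421×21 = 31.09
R = 2230/31.09 = 71.72 kJ/min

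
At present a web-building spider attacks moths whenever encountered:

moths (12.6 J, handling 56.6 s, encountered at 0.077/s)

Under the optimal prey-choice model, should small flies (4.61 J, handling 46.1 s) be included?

Current rate: (0.077×12.6)/(1 + 0.077×56.6) = 0.1811 J/s.
small flies: E/h = 4.61/46.1 = 0.1 J/s.
Since 0.1 < R, time spent handling small flies is better spent searching.

No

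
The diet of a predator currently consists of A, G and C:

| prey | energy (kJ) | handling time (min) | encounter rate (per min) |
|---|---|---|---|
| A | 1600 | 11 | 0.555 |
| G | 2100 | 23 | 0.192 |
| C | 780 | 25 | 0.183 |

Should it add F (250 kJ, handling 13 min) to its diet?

No

On A, G and C alone, R = ΣλE/(1+Σλh) = 1434/16.1 = 89.09 kJ/min.
F: E/h = 250/13 = 19.23 kJ/min.
Since 19.23 < R, time spent handling F is better spent searching.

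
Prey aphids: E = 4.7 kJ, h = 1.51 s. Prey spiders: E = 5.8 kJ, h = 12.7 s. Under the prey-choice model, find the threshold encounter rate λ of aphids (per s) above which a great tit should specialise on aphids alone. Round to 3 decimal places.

0.114 per s

The zero-one rule: include spiders iff E₂/h₂ > λE₁/(1+λh₁). Equality gives the switch point.
λE₁h₂ = E₂ + λE₂h₁ ⇒ λ = E₂/(E₁h₂ − E₂h₁) = 5.8/(59.69 − 8.758) = 0.1139 per s.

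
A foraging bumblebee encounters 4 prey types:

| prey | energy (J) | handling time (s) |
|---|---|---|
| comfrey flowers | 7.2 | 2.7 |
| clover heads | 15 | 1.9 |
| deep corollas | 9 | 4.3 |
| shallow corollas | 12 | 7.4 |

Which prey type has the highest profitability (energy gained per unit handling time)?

In descending order of E/h:
clover heads: 15/1.9 = 7.89 J/s
comfrey flowers: 7.2/2.7 = 2.67 J/s
deep corollas: 9/4.3 = 2.09 J/s
shallow corollas: 12/7.4 = 1.62 J/s

clover heads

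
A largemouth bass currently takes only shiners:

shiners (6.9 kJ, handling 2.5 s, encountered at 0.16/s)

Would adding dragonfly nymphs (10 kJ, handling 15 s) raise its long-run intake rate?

Intake rate on the current diet: R = (0.16×6.9) / (1 + 0.16×2.5) = 1.104/1.4 = 0.7886 kJ/s.
dragonfly nymphs: E/h = 10/15 = 0.6667 kJ/s.
0.6667 < 0.7886, so adding dragonfly nymphs would lower the average — exclude it.

No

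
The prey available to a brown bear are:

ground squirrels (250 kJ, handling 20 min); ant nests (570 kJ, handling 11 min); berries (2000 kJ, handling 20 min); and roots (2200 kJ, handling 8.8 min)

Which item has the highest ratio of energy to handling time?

roots

In descending order of E/h:
roots: 2200/8.8 = 250 kJ/min
berries: 2000/20 = 100 kJ/min
ant nests: 570/11 = 51.8 kJ/min
ground squirrels: 250/20 = 12.5 kJ/min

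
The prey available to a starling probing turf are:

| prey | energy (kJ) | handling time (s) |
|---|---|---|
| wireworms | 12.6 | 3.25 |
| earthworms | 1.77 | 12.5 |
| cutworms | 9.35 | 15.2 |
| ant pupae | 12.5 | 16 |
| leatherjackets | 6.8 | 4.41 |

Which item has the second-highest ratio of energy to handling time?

Profitability E/h (kJ/s): wireworms = 12.6/3.25 = 3.88, earthworms = 1.77/12.5 = 0.142, cutworms = 9.35/15.2 = 0.615, ant pupae = 12.5/16 = 0.781, leatherjackets = 6.8/4.41 = 1.54.
Ranked: wireworms > leatherjackets > ant pupae > cutworms > earthworms.

leatherjackets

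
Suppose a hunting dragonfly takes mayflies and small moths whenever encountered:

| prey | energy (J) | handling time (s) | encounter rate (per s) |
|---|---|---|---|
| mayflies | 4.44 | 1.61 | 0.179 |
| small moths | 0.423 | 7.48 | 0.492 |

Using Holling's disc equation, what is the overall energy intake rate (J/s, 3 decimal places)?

R = Σλ_iE_i / (1 + Σλ_ih_i)
Numerator: 0.179×4.44 + 0.492×0.423 = 1.003
Denominator: 1 + 0.179×1.61 + 0.492×7.48 = 4.968
R = 1.003/4.968 = 0.2019 J/s

0.202 J/s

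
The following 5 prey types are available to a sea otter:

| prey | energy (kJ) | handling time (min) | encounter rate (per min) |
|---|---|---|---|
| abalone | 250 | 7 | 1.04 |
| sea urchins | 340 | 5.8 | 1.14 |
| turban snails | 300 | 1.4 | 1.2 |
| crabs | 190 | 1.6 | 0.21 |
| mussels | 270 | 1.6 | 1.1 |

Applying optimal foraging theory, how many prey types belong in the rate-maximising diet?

2

Profitabilities (E/h, kJ/min): turban snails 214, mussels 169, crabs 119, sea urchins 58.6, abalone 35.7. Add prey in this order while the next type's profitability exceeds the intake rate on those already taken.
Rate on top 1: 134.3. mussels: 169 > 134.3 → include.
Rate on top 2: 148. crabs: 119 < 148 → exclude; stop.
Optimal diet: turban snails, mussels — 2 of 5 types.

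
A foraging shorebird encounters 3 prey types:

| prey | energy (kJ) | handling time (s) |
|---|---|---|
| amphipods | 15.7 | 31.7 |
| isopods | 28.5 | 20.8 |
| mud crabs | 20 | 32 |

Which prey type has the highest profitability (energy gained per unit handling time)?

isopods

In descending order of E/h:
isopods: 28.5/20.8 = 1.37 kJ/s
mud crabs: 20/32 = 0.625 kJ/s
amphipods: 15.7/31.7 = 0.495 kJ/s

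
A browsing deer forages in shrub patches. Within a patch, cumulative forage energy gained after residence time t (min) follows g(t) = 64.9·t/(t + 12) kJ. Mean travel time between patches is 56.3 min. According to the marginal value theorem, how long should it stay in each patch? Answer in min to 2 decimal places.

25.99 min

By the marginal value theorem, leave when the instantaneous gain rate g'(t) equals the habitat-wide average g(t)/(T + t).
g'(t) = 64.9·12/(t + 12)². Setting 64.9·12/(t+12)² = 64.9t/[(t+12)(56.3+t)] gives 12(56.3+t) = t(t+12), so t² = 12×56.3 = 675.6.
t* = √675.6 = 25.99 min.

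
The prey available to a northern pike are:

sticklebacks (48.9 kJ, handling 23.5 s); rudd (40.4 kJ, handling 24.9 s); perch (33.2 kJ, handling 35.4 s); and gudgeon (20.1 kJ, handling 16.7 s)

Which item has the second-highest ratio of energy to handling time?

rudd

In descending order of E/h:
sticklebacks: 48.9/23.5 = 2.08 kJ/s
rudd: 40.4/24.9 = 1.62 kJ/s
gudgeon: 20.1/16.7 = 1.2 kJ/s
perch: 33.2/35.4 = 0.938 kJ/s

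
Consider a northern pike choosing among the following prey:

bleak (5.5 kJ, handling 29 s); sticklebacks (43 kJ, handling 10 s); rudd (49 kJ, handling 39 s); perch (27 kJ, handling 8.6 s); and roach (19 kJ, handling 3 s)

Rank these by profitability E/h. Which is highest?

roach

In descending order of E/h:
roach: 19/3 = 6.33 kJ/s
sticklebacks: 43/10 = 4.3 kJ/s
perch: 27/8.6 = 3.14 kJ/s
rudd: 49/39 = 1.26 kJ/s
bleak: 5.5/29 = 0.19 kJ/s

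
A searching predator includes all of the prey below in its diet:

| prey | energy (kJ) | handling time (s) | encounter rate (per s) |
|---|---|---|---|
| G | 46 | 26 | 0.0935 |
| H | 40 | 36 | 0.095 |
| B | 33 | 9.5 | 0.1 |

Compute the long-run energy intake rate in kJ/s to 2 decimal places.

R = (0.0935×46 + 0.095×40 + 0.1×33) / (1 + 0.0935×26 + 0.095×36 + 0.1×9.5) = 11.4/7.801 = 1.461 kJ/s.

1.46 kJ/s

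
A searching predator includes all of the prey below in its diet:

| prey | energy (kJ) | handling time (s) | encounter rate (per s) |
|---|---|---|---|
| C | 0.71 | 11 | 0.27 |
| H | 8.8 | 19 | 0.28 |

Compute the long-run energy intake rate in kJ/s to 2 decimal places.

R = Σλ_iE_i / (1 + Σλ_ih_i)
Numerator: 0.27×0.71 + 0.28×8.8 = 2.656
Denominator: 1 + 0.27×11 + 0.28×19 = 9.29
R = 2.656/9.29 = 0.2859 kJ/s

0.29 kJ/s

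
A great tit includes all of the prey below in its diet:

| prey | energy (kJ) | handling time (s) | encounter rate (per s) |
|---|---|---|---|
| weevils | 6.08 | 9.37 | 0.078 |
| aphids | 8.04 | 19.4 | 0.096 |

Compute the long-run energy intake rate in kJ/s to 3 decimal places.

0.347 kJ/s

R = Σλ_iE_i / (1 + Σλ_ih_i)
Numerator: 0.078×6.08 + 0.096×8.04 = 1.246
Denominator: 1 + 0.078×9.37 + 0.096×19.4 = 3.593
R = 1.246/3.593 = 0.3468 kJ/s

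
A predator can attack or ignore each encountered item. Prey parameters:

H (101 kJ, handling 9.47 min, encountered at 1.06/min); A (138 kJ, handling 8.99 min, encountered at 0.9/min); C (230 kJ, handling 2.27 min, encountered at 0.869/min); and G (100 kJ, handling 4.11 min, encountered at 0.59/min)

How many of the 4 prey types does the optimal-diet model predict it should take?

Rank by E/h (kJ/min): C 101, G 24.3, A 15.4, H 10.7. Include each in turn until the next type's E/h falls below the running intake rate.
Rate on top 1: 67.24. G: 24.3 < 67.24 → exclude; stop.
Optimal diet: C — 1 of 4 types.

1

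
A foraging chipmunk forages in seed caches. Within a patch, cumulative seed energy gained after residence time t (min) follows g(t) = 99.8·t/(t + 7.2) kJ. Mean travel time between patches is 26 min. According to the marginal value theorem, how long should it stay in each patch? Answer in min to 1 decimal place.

13.7 min

Maximise g(t)/(T+t): set derivative to zero → g'(t)(T+t) = g(t).
g'(t) = 99.8·7.2/(t + 7.2)². Setting 99.8·7.2/(t+7.2)² = 99.8t/[(t+7.2)(26+t)] gives 7.2(26+t) = t(t+7.2), so t² = 7.2×26 = 187.2.
t* = √187.2 = 13.68 min.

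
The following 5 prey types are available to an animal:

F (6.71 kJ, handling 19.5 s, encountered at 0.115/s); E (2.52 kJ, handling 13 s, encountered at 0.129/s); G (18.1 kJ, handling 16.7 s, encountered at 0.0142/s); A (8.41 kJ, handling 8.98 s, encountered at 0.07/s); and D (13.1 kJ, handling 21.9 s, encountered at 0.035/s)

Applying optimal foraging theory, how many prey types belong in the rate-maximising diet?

3

Profitabilities (E/h, kJ/s): G 1.08, A 0.937, D 0.598, F 0.344, E 0.194. Add prey in this order while the next type's profitability exceeds the intake rate on those already taken.
Rate on top 1: 0.2078. A: 0.937 > 0.2078 → include.
Rate on top 2: 0.4533. D: 0.598 > 0.4533 → include.
Rate on top 3: 0.4955. F: 0.344 < 0.4955 → exclude; stop.
Optimal diet: G, A, D — 3 of 5 types.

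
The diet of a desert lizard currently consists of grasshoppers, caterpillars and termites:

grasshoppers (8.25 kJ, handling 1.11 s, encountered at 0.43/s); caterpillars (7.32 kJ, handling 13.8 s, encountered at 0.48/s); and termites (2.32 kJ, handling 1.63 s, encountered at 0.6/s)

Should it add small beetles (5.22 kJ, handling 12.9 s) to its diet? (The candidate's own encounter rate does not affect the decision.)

No

Current rate: (0.43×8.25 + 0.48×7.32 + 0.6×2.32)/(1 + 0.43×1.11 + 0.48×13.8 + 0.6×1.63) = 0.931 kJ/s.
Profitability of small beetles: 5.22/12.9 = 0.4047 kJ/s.
Since 0.4047 < R, time spent handling small beetles is better spent searching.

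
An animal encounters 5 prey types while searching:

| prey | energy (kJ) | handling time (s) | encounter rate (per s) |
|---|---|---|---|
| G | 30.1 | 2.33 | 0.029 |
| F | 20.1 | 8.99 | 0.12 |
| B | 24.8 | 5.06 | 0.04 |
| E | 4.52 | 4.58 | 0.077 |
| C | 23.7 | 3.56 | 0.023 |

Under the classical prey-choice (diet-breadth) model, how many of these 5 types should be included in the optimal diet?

Rank by E/h (kJ/s): G 12.9, C 6.66, B 4.9, F 2.24, E 0.987. Include each in turn until the next type's E/h falls below the running intake rate.
Rate on top 1: 0.8177. C: 6.66 > 0.8177 → include.
Rate on top 2: 1.234. B: 4.9 > 1.234 → include.
Rate on top 3: 1.783. F: 2.24 > 1.783 → include.
Rate on top 4: 1.984. E: 0.987 < 1.984 → exclude; stop.
Optimal diet: G, C, B, F — 4 of 5 types.

4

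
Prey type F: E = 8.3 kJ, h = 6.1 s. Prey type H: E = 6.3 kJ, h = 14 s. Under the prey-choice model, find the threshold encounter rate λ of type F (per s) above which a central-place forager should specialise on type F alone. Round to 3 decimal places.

Drop type H once their profitability E₂/h₂ falls below the rate achievable on type F alone: E₂/h₂ = λE₁/(1 + λh₁).
Solve for λ: λE₁h₂ = E₂(1 + λh₁) → λ(E₁h₂ − E₂h₁) = E₂ → λ = E₂/(E₁h₂ − E₂h₁).
λ = 6.3/(8.3×14 − 6.3×6.1) = 6.3/77.77 = 0.08101 per s.

0.081 per s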